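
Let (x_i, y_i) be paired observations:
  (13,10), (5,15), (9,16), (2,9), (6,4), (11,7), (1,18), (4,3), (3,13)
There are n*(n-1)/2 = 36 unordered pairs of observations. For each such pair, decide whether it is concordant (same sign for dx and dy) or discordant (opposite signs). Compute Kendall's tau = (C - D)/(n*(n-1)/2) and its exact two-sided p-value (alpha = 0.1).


Step 1: Enumerate the 36 unordered pairs (i,j) with i<j and classify each by sign(x_j-x_i) * sign(y_j-y_i).
  (1,2):dx=-8,dy=+5->D; (1,3):dx=-4,dy=+6->D; (1,4):dx=-11,dy=-1->C; (1,5):dx=-7,dy=-6->C
  (1,6):dx=-2,dy=-3->C; (1,7):dx=-12,dy=+8->D; (1,8):dx=-9,dy=-7->C; (1,9):dx=-10,dy=+3->D
  (2,3):dx=+4,dy=+1->C; (2,4):dx=-3,dy=-6->C; (2,5):dx=+1,dy=-11->D; (2,6):dx=+6,dy=-8->D
  (2,7):dx=-4,dy=+3->D; (2,8):dx=-1,dy=-12->C; (2,9):dx=-2,dy=-2->C; (3,4):dx=-7,dy=-7->C
  (3,5):dx=-3,dy=-12->C; (3,6):dx=+2,dy=-9->D; (3,7):dx=-8,dy=+2->D; (3,8):dx=-5,dy=-13->C
  (3,9):dx=-6,dy=-3->C; (4,5):dx=+4,dy=-5->D; (4,6):dx=+9,dy=-2->D; (4,7):dx=-1,dy=+9->D
  (4,8):dx=+2,dy=-6->D; (4,9):dx=+1,dy=+4->C; (5,6):dx=+5,dy=+3->C; (5,7):dx=-5,dy=+14->D
  (5,8):dx=-2,dy=-1->C; (5,9):dx=-3,dy=+9->D; (6,7):dx=-10,dy=+11->D; (6,8):dx=-7,dy=-4->C
  (6,9):dx=-8,dy=+6->D; (7,8):dx=+3,dy=-15->D; (7,9):dx=+2,dy=-5->D; (8,9):dx=-1,dy=+10->D
Step 2: C = 16, D = 20, total pairs = 36.
Step 3: tau = (C - D)/(n(n-1)/2) = (16 - 20)/36 = -0.111111.
Step 4: Exact two-sided p-value (enumerate n! = 362880 permutations of y under H0): p = 0.761414.
Step 5: alpha = 0.1. fail to reject H0.

tau_b = -0.1111 (C=16, D=20), p = 0.761414, fail to reject H0.


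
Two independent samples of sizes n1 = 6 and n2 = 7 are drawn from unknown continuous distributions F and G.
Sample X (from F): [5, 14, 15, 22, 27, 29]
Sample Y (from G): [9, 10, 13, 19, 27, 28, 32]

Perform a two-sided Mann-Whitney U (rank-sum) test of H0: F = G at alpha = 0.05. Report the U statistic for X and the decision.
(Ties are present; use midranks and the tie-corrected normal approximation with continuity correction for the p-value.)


Step 1: Combine and sort all 13 observations; assign midranks.
sorted (value, group): (5,X), (9,Y), (10,Y), (13,Y), (14,X), (15,X), (19,Y), (22,X), (27,X), (27,Y), (28,Y), (29,X), (32,Y)
ranks: 5->1, 9->2, 10->3, 13->4, 14->5, 15->6, 19->7, 22->8, 27->9.5, 27->9.5, 28->11, 29->12, 32->13
Step 2: Rank sum for X: R1 = 1 + 5 + 6 + 8 + 9.5 + 12 = 41.5.
Step 3: U_X = R1 - n1(n1+1)/2 = 41.5 - 6*7/2 = 41.5 - 21 = 20.5.
       U_Y = n1*n2 - U_X = 42 - 20.5 = 21.5.
Step 4: Ties are present, so use the tie-corrected normal approximation (with continuity correction) for the p-value.
Step 5: p-value = 1.000000; compare to alpha = 0.05. fail to reject H0.

U_X = 20.5, p = 1.000000, fail to reject H0 at alpha = 0.05.


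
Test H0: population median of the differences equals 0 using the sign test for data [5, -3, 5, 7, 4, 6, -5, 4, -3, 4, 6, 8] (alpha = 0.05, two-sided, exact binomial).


Step 1: Discard zero differences. Original n = 12; n_eff = number of nonzero differences = 12.
Nonzero differences (with sign): +5, -3, +5, +7, +4, +6, -5, +4, -3, +4, +6, +8
Step 2: Count signs: positive = 9, negative = 3.
Step 3: Under H0: P(positive) = 0.5, so the number of positives S ~ Bin(12, 0.5).
Step 4: Two-sided exact p-value = sum of Bin(12,0.5) probabilities at or below the observed probability = 0.145996.
Step 5: alpha = 0.05. fail to reject H0.

n_eff = 12, pos = 9, neg = 3, p = 0.145996, fail to reject H0.


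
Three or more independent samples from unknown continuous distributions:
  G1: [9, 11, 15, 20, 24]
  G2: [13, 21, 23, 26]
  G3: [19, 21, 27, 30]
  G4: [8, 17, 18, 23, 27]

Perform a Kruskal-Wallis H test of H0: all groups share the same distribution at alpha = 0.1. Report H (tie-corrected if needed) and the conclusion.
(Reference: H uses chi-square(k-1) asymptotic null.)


Step 1: Combine all N = 18 observations and assign midranks.
sorted (value, group, rank): (8,G4,1), (9,G1,2), (11,G1,3), (13,G2,4), (15,G1,5), (17,G4,6), (18,G4,7), (19,G3,8), (20,G1,9), (21,G2,10.5), (21,G3,10.5), (23,G2,12.5), (23,G4,12.5), (24,G1,14), (26,G2,15), (27,G3,16.5), (27,G4,16.5), (30,G3,18)
Step 2: Sum ranks within each group.
R_1 = 33 (n_1 = 5)
R_2 = 42 (n_2 = 4)
R_3 = 53 (n_3 = 4)
R_4 = 43 (n_4 = 5)
Step 3: H = 12/(N(N+1)) * sum(R_i^2/n_i) - 3(N+1)
     = 12/(18*19) * (33^2/5 + 42^2/4 + 53^2/4 + 43^2/5) - 3*19
     = 0.035088 * 1730.85 - 57
     = 3.731579.
Step 4: Ties present; correction factor C = 1 - 18/(18^3 - 18) = 0.996904. Corrected H = 3.731579 / 0.996904 = 3.743168.
Step 5: Under H0, H ~ chi^2(3); p-value = 0.290566.
Step 6: alpha = 0.1. fail to reject H0.

H = 3.7432, df = 3, p = 0.290566, fail to reject H0.


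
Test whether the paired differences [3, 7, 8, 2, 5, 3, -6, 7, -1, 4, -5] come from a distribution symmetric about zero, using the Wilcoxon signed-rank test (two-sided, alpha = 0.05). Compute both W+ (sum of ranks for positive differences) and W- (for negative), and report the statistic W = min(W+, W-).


Step 1: Drop any zero differences (none here) and take |d_i|.
|d| = [3, 7, 8, 2, 5, 3, 6, 7, 1, 4, 5]
Step 2: Midrank |d_i| (ties get averaged ranks).
ranks: |3|->3.5, |7|->9.5, |8|->11, |2|->2, |5|->6.5, |3|->3.5, |6|->8, |7|->9.5, |1|->1, |4|->5, |5|->6.5
Step 3: Attach original signs; sum ranks with positive sign and with negative sign.
W+ = 3.5 + 9.5 + 11 + 2 + 6.5 + 3.5 + 9.5 + 5 = 50.5
W- = 8 + 1 + 6.5 = 15.5
(Check: W+ + W- = 66 should equal n(n+1)/2 = 66.)
Step 4: Test statistic W = min(W+, W-) = 15.5.
Step 5: Ties in |d|, so use the tie-corrected normal approximation.
        E[W] = n(n+1)/4 = 11*12/4 = 33.
        Tie groups: |d|=3 (t=2), |d|=5 (t=2), |d|=7 (t=2); sum(t^3 - t) = 18.
        Var[W] = n(n+1)(2n+1)/24 - sum(t^3-t)/48 = 3036/24 - 18/48 = 126.125.
        z = (W - E[W]) / sqrt(Var[W]) = (15.5 - 33) / 11.2305 = -1.5583.
        Two-sided p = 2*Phi(z) = 0.119174.
Step 6: alpha = 0.05. fail to reject H0.

W+ = 50.5, W- = 15.5, W = min = 15.5, p = 0.119174, fail to reject H0.


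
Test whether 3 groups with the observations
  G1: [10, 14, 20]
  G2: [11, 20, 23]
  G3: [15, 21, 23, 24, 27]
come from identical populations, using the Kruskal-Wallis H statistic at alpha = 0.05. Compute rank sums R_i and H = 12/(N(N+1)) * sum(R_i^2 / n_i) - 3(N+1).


Step 1: Combine all N = 11 observations and assign midranks.
sorted (value, group, rank): (10,G1,1), (11,G2,2), (14,G1,3), (15,G3,4), (20,G1,5.5), (20,G2,5.5), (21,G3,7), (23,G2,8.5), (23,G3,8.5), (24,G3,10), (27,G3,11)
Step 2: Sum ranks within each group.
R_1 = 9.5 (n_1 = 3)
R_2 = 16 (n_2 = 3)
R_3 = 40.5 (n_3 = 5)
Step 3: H = 12/(N(N+1)) * sum(R_i^2/n_i) - 3(N+1)
     = 12/(11*12) * (9.5^2/3 + 16^2/3 + 40.5^2/5) - 3*12
     = 0.090909 * 443.467 - 36
     = 4.315152.
Step 4: Ties present; correction factor C = 1 - 12/(11^3 - 11) = 0.990909. Corrected H = 4.315152 / 0.990909 = 4.354740.
Step 5: Under H0, H ~ chi^2(2); p-value = 0.113339.
Step 6: alpha = 0.05. fail to reject H0.

H = 4.3547, df = 2, p = 0.113339, fail to reject H0.


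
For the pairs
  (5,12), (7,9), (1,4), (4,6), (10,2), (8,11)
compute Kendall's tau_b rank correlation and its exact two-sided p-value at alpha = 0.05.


Step 1: Enumerate the 15 unordered pairs (i,j) with i<j and classify each by sign(x_j-x_i) * sign(y_j-y_i).
  (1,2):dx=+2,dy=-3->D; (1,3):dx=-4,dy=-8->C; (1,4):dx=-1,dy=-6->C; (1,5):dx=+5,dy=-10->D
  (1,6):dx=+3,dy=-1->D; (2,3):dx=-6,dy=-5->C; (2,4):dx=-3,dy=-3->C; (2,5):dx=+3,dy=-7->D
  (2,6):dx=+1,dy=+2->C; (3,4):dx=+3,dy=+2->C; (3,5):dx=+9,dy=-2->D; (3,6):dx=+7,dy=+7->C
  (4,5):dx=+6,dy=-4->D; (4,6):dx=+4,dy=+5->C; (5,6):dx=-2,dy=+9->D
Step 2: C = 8, D = 7, total pairs = 15.
Step 3: tau = (C - D)/(n(n-1)/2) = (8 - 7)/15 = 0.066667.
Step 4: Exact two-sided p-value (enumerate n! = 720 permutations of y under H0): p = 1.000000.
Step 5: alpha = 0.05. fail to reject H0.

tau_b = 0.0667 (C=8, D=7), p = 1.000000, fail to reject H0.


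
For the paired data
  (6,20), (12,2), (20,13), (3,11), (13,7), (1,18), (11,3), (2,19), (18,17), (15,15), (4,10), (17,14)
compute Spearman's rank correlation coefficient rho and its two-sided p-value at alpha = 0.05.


Step 1: Rank x and y separately (midranks; no ties here).
rank(x): 6->5, 12->7, 20->12, 3->3, 13->8, 1->1, 11->6, 2->2, 18->11, 15->9, 4->4, 17->10
rank(y): 20->12, 2->1, 13->6, 11->5, 7->3, 18->10, 3->2, 19->11, 17->9, 15->8, 10->4, 14->7
Step 2: d_i = R_x(i) - R_y(i); compute d_i^2.
  (5-12)^2=49, (7-1)^2=36, (12-6)^2=36, (3-5)^2=4, (8-3)^2=25, (1-10)^2=81, (6-2)^2=16, (2-11)^2=81, (11-9)^2=4, (9-8)^2=1, (4-4)^2=0, (10-7)^2=9
sum(d^2) = 342.
Step 3: rho = 1 - 6*342 / (12*(12^2 - 1)) = 1 - 2052/1716 = -0.195804.
Step 4: Under H0, t = rho * sqrt((n-2)/(1-rho^2)) = -0.6314 ~ t(10).
Step 5: Two-sided p-value from the t-distribution with 10 df = 0.541936.
Step 6: alpha = 0.05. fail to reject H0.

rho = -0.1958, p = 0.541936, fail to reject H0 at alpha = 0.05.


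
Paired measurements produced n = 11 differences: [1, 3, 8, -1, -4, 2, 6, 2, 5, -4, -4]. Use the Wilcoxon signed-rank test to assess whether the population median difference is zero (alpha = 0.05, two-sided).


Step 1: Drop any zero differences (none here) and take |d_i|.
|d| = [1, 3, 8, 1, 4, 2, 6, 2, 5, 4, 4]
Step 2: Midrank |d_i| (ties get averaged ranks).
ranks: |1|->1.5, |3|->5, |8|->11, |1|->1.5, |4|->7, |2|->3.5, |6|->10, |2|->3.5, |5|->9, |4|->7, |4|->7
Step 3: Attach original signs; sum ranks with positive sign and with negative sign.
W+ = 1.5 + 5 + 11 + 3.5 + 10 + 3.5 + 9 = 43.5
W- = 1.5 + 7 + 7 + 7 = 22.5
(Check: W+ + W- = 66 should equal n(n+1)/2 = 66.)
Step 4: Test statistic W = min(W+, W-) = 22.5.
Step 5: Ties in |d|, so use the tie-corrected normal approximation.
        E[W] = n(n+1)/4 = 11*12/4 = 33.
        Tie groups: |d|=1 (t=2), |d|=2 (t=2), |d|=4 (t=3); sum(t^3 - t) = 36.
        Var[W] = n(n+1)(2n+1)/24 - sum(t^3-t)/48 = 3036/24 - 36/48 = 125.75.
        z = (W - E[W]) / sqrt(Var[W]) = (22.5 - 33) / 11.2138 = -0.9363.
        Two-sided p = 2*Phi(z) = 0.349096.
Step 6: alpha = 0.05. fail to reject H0.

W+ = 43.5, W- = 22.5, W = min = 22.5, p = 0.349096, fail to reject H0.


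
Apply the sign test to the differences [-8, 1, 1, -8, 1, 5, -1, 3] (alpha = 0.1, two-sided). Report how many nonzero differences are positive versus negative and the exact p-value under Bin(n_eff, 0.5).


Step 1: Discard zero differences. Original n = 8; n_eff = number of nonzero differences = 8.
Nonzero differences (with sign): -8, +1, +1, -8, +1, +5, -1, +3
Step 2: Count signs: positive = 5, negative = 3.
Step 3: Under H0: P(positive) = 0.5, so the number of positives S ~ Bin(8, 0.5).
Step 4: Two-sided exact p-value = sum of Bin(8,0.5) probabilities at or below the observed probability = 0.726562.
Step 5: alpha = 0.1. fail to reject H0.

n_eff = 8, pos = 5, neg = 3, p = 0.726562, fail to reject H0.


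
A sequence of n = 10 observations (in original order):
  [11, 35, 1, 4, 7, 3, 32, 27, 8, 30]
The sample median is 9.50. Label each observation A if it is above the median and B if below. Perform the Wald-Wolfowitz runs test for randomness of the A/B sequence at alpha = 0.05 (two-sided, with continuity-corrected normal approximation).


Step 1: Compute median = 9.50; label A = above, B = below.
Labels in order: AABBBBAABA  (n_A = 5, n_B = 5)
Step 2: Count runs R = 5.
Step 3: Under H0 (random ordering), E[R] = 2*n_A*n_B/(n_A+n_B) + 1 = 2*5*5/10 + 1 = 6.0000.
        Var[R] = 2*n_A*n_B*(2*n_A*n_B - n_A - n_B) / ((n_A+n_B)^2 * (n_A+n_B-1)) = 2000/900 = 2.2222.
        SD[R] = 1.4907.
Step 4: Continuity-corrected z = (R + 0.5 - E[R]) / SD[R] = (5 + 0.5 - 6.0000) / 1.4907 = -0.3354.
Step 5: Two-sided p-value via normal approximation = 2*(1 - Phi(|z|)) = 0.737316.
Step 6: alpha = 0.05. fail to reject H0.

R = 5, z = -0.3354, p = 0.737316, fail to reject H0.


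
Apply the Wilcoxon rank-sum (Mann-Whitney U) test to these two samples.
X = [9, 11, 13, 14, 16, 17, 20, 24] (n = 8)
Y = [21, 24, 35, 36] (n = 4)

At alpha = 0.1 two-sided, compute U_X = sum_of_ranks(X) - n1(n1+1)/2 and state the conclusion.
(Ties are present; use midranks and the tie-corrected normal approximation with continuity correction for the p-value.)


Step 1: Combine and sort all 12 observations; assign midranks.
sorted (value, group): (9,X), (11,X), (13,X), (14,X), (16,X), (17,X), (20,X), (21,Y), (24,X), (24,Y), (35,Y), (36,Y)
ranks: 9->1, 11->2, 13->3, 14->4, 16->5, 17->6, 20->7, 21->8, 24->9.5, 24->9.5, 35->11, 36->12
Step 2: Rank sum for X: R1 = 1 + 2 + 3 + 4 + 5 + 6 + 7 + 9.5 = 37.5.
Step 3: U_X = R1 - n1(n1+1)/2 = 37.5 - 8*9/2 = 37.5 - 36 = 1.5.
       U_Y = n1*n2 - U_X = 32 - 1.5 = 30.5.
Step 4: Ties are present, so use the tie-corrected normal approximation (with continuity correction) for the p-value.
Step 5: p-value = 0.017221; compare to alpha = 0.1. reject H0.

U_X = 1.5, p = 0.017221, reject H0 at alpha = 0.1.


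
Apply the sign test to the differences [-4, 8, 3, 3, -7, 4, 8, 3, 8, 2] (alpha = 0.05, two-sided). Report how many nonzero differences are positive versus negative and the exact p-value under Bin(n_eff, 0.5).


Step 1: Discard zero differences. Original n = 10; n_eff = number of nonzero differences = 10.
Nonzero differences (with sign): -4, +8, +3, +3, -7, +4, +8, +3, +8, +2
Step 2: Count signs: positive = 8, negative = 2.
Step 3: Under H0: P(positive) = 0.5, so the number of positives S ~ Bin(10, 0.5).
Step 4: Two-sided exact p-value = sum of Bin(10,0.5) probabilities at or below the observed probability = 0.109375.
Step 5: alpha = 0.05. fail to reject H0.

n_eff = 10, pos = 8, neg = 2, p = 0.109375, fail to reject H0.


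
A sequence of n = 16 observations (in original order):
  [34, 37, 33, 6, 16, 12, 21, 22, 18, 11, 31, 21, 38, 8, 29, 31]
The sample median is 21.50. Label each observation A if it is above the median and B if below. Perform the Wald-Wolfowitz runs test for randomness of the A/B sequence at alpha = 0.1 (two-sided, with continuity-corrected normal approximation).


Step 1: Compute median = 21.50; label A = above, B = below.
Labels in order: AAABBBBABBABABAA  (n_A = 8, n_B = 8)
Step 2: Count runs R = 9.
Step 3: Under H0 (random ordering), E[R] = 2*n_A*n_B/(n_A+n_B) + 1 = 2*8*8/16 + 1 = 9.0000.
        Var[R] = 2*n_A*n_B*(2*n_A*n_B - n_A - n_B) / ((n_A+n_B)^2 * (n_A+n_B-1)) = 14336/3840 = 3.7333.
        SD[R] = 1.9322.
Step 4: R = E[R], so z = 0 with no continuity correction.
Step 5: Two-sided p-value via normal approximation = 2*(1 - Phi(|z|)) = 1.000000.
Step 6: alpha = 0.1. fail to reject H0.

R = 9, z = 0.0000, p = 1.000000, fail to reject H0.


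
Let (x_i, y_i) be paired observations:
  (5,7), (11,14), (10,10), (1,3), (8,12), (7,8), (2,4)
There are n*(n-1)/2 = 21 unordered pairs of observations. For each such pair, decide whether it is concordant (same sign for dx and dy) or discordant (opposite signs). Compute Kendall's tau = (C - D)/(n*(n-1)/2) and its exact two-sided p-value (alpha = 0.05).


Step 1: Enumerate the 21 unordered pairs (i,j) with i<j and classify each by sign(x_j-x_i) * sign(y_j-y_i).
  (1,2):dx=+6,dy=+7->C; (1,3):dx=+5,dy=+3->C; (1,4):dx=-4,dy=-4->C; (1,5):dx=+3,dy=+5->C
  (1,6):dx=+2,dy=+1->C; (1,7):dx=-3,dy=-3->C; (2,3):dx=-1,dy=-4->C; (2,4):dx=-10,dy=-11->C
  (2,5):dx=-3,dy=-2->C; (2,6):dx=-4,dy=-6->C; (2,7):dx=-9,dy=-10->C; (3,4):dx=-9,dy=-7->C
  (3,5):dx=-2,dy=+2->D; (3,6):dx=-3,dy=-2->C; (3,7):dx=-8,dy=-6->C; (4,5):dx=+7,dy=+9->C
  (4,6):dx=+6,dy=+5->C; (4,7):dx=+1,dy=+1->C; (5,6):dx=-1,dy=-4->C; (5,7):dx=-6,dy=-8->C
  (6,7):dx=-5,dy=-4->C
Step 2: C = 20, D = 1, total pairs = 21.
Step 3: tau = (C - D)/(n(n-1)/2) = (20 - 1)/21 = 0.904762.
Step 4: Exact two-sided p-value (enumerate n! = 5040 permutations of y under H0): p = 0.002778.
Step 5: alpha = 0.05. reject H0.

tau_b = 0.9048 (C=20, D=1), p = 0.002778, reject H0.


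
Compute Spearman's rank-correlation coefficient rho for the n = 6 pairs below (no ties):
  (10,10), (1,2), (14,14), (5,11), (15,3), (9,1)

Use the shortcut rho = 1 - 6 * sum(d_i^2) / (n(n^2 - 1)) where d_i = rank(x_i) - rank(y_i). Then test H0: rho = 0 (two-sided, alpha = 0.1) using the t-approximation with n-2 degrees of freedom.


Step 1: Rank x and y separately (midranks; no ties here).
rank(x): 10->4, 1->1, 14->5, 5->2, 15->6, 9->3
rank(y): 10->4, 2->2, 14->6, 11->5, 3->3, 1->1
Step 2: d_i = R_x(i) - R_y(i); compute d_i^2.
  (4-4)^2=0, (1-2)^2=1, (5-6)^2=1, (2-5)^2=9, (6-3)^2=9, (3-1)^2=4
sum(d^2) = 24.
Step 3: rho = 1 - 6*24 / (6*(6^2 - 1)) = 1 - 144/210 = 0.314286.
Step 4: Under H0, t = rho * sqrt((n-2)/(1-rho^2)) = 0.6621 ~ t(4).
Step 5: Two-sided p-value from the t-distribution with 4 df = 0.544093.
Step 6: alpha = 0.1. fail to reject H0.

rho = 0.3143, p = 0.544093, fail to reject H0 at alpha = 0.1.


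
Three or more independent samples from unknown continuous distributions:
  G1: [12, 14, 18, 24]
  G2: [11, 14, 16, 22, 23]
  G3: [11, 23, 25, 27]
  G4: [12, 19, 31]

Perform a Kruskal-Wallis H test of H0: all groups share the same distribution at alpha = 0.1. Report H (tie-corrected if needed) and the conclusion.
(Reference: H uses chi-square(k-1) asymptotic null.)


Step 1: Combine all N = 16 observations and assign midranks.
sorted (value, group, rank): (11,G2,1.5), (11,G3,1.5), (12,G1,3.5), (12,G4,3.5), (14,G1,5.5), (14,G2,5.5), (16,G2,7), (18,G1,8), (19,G4,9), (22,G2,10), (23,G2,11.5), (23,G3,11.5), (24,G1,13), (25,G3,14), (27,G3,15), (31,G4,16)
Step 2: Sum ranks within each group.
R_1 = 30 (n_1 = 4)
R_2 = 35.5 (n_2 = 5)
R_3 = 42 (n_3 = 4)
R_4 = 28.5 (n_4 = 3)
Step 3: H = 12/(N(N+1)) * sum(R_i^2/n_i) - 3(N+1)
     = 12/(16*17) * (30^2/4 + 35.5^2/5 + 42^2/4 + 28.5^2/3) - 3*17
     = 0.044118 * 1188.8 - 51
     = 1.447059.
Step 4: Ties present; correction factor C = 1 - 24/(16^3 - 16) = 0.994118. Corrected H = 1.447059 / 0.994118 = 1.455621.
Step 5: Under H0, H ~ chi^2(3); p-value = 0.692550.
Step 6: alpha = 0.1. fail to reject H0.

H = 1.4556, df = 3, p = 0.692550, fail to reject H0.


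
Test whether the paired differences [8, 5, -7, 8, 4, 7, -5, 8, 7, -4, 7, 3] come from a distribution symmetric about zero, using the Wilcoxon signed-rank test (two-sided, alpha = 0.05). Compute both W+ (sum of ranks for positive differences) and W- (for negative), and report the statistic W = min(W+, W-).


Step 1: Drop any zero differences (none here) and take |d_i|.
|d| = [8, 5, 7, 8, 4, 7, 5, 8, 7, 4, 7, 3]
Step 2: Midrank |d_i| (ties get averaged ranks).
ranks: |8|->11, |5|->4.5, |7|->7.5, |8|->11, |4|->2.5, |7|->7.5, |5|->4.5, |8|->11, |7|->7.5, |4|->2.5, |7|->7.5, |3|->1
Step 3: Attach original signs; sum ranks with positive sign and with negative sign.
W+ = 11 + 4.5 + 11 + 2.5 + 7.5 + 11 + 7.5 + 7.5 + 1 = 63.5
W- = 7.5 + 4.5 + 2.5 = 14.5
(Check: W+ + W- = 78 should equal n(n+1)/2 = 78.)
Step 4: Test statistic W = min(W+, W-) = 14.5.
Step 5: Ties in |d|, so use the tie-corrected normal approximation.
        E[W] = n(n+1)/4 = 12*13/4 = 39.
        Tie groups: |d|=4 (t=2), |d|=5 (t=2), |d|=7 (t=4), |d|=8 (t=3); sum(t^3 - t) = 96.
        Var[W] = n(n+1)(2n+1)/24 - sum(t^3-t)/48 = 3900/24 - 96/48 = 160.5.
        z = (W - E[W]) / sqrt(Var[W]) = (14.5 - 39) / 12.6689 = -1.9339.
        Two-sided p = 2*Phi(z) = 0.053128.
Step 6: alpha = 0.05. fail to reject H0.

W+ = 63.5, W- = 14.5, W = min = 14.5, p = 0.053128, fail to reject H0.


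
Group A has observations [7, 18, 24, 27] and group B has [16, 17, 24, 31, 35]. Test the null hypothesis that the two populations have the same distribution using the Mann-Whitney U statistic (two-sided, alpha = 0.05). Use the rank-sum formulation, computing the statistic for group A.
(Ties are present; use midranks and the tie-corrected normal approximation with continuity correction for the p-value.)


Step 1: Combine and sort all 9 observations; assign midranks.
sorted (value, group): (7,X), (16,Y), (17,Y), (18,X), (24,X), (24,Y), (27,X), (31,Y), (35,Y)
ranks: 7->1, 16->2, 17->3, 18->4, 24->5.5, 24->5.5, 27->7, 31->8, 35->9
Step 2: Rank sum for X: R1 = 1 + 4 + 5.5 + 7 = 17.5.
Step 3: U_X = R1 - n1(n1+1)/2 = 17.5 - 4*5/2 = 17.5 - 10 = 7.5.
       U_Y = n1*n2 - U_X = 20 - 7.5 = 12.5.
Step 4: Ties are present, so use the tie-corrected normal approximation (with continuity correction) for the p-value.
Step 5: p-value = 0.622753; compare to alpha = 0.05. fail to reject H0.

U_X = 7.5, p = 0.622753, fail to reject H0 at alpha = 0.05.


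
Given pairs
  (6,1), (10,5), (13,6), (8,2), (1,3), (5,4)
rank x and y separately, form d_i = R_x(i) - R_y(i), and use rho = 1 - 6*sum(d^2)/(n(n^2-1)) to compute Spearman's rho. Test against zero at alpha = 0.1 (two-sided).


Step 1: Rank x and y separately (midranks; no ties here).
rank(x): 6->3, 10->5, 13->6, 8->4, 1->1, 5->2
rank(y): 1->1, 5->5, 6->6, 2->2, 3->3, 4->4
Step 2: d_i = R_x(i) - R_y(i); compute d_i^2.
  (3-1)^2=4, (5-5)^2=0, (6-6)^2=0, (4-2)^2=4, (1-3)^2=4, (2-4)^2=4
sum(d^2) = 16.
Step 3: rho = 1 - 6*16 / (6*(6^2 - 1)) = 1 - 96/210 = 0.542857.
Step 4: Under H0, t = rho * sqrt((n-2)/(1-rho^2)) = 1.2928 ~ t(4).
Step 5: Two-sided p-value from the t-distribution with 4 df = 0.265703.
Step 6: alpha = 0.1. fail to reject H0.

rho = 0.5429, p = 0.265703, fail to reject H0 at alpha = 0.1.


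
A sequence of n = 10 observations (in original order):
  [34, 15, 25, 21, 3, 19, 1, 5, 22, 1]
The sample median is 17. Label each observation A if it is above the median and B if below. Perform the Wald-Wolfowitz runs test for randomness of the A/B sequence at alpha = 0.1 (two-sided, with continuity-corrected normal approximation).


Step 1: Compute median = 17; label A = above, B = below.
Labels in order: ABAABABBAB  (n_A = 5, n_B = 5)
Step 2: Count runs R = 8.
Step 3: Under H0 (random ordering), E[R] = 2*n_A*n_B/(n_A+n_B) + 1 = 2*5*5/10 + 1 = 6.0000.
        Var[R] = 2*n_A*n_B*(2*n_A*n_B - n_A - n_B) / ((n_A+n_B)^2 * (n_A+n_B-1)) = 2000/900 = 2.2222.
        SD[R] = 1.4907.
Step 4: Continuity-corrected z = (R - 0.5 - E[R]) / SD[R] = (8 - 0.5 - 6.0000) / 1.4907 = 1.0062.
Step 5: Two-sided p-value via normal approximation = 2*(1 - Phi(|z|)) = 0.314305.
Step 6: alpha = 0.1. fail to reject H0.

R = 8, z = 1.0062, p = 0.314305, fail to reject H0.


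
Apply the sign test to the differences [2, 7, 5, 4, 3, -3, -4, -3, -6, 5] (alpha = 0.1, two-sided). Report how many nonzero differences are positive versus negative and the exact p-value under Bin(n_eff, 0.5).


Step 1: Discard zero differences. Original n = 10; n_eff = number of nonzero differences = 10.
Nonzero differences (with sign): +2, +7, +5, +4, +3, -3, -4, -3, -6, +5
Step 2: Count signs: positive = 6, negative = 4.
Step 3: Under H0: P(positive) = 0.5, so the number of positives S ~ Bin(10, 0.5).
Step 4: Two-sided exact p-value = sum of Bin(10,0.5) probabilities at or below the observed probability = 0.753906.
Step 5: alpha = 0.1. fail to reject H0.

n_eff = 10, pos = 6, neg = 4, p = 0.753906, fail to reject H0.


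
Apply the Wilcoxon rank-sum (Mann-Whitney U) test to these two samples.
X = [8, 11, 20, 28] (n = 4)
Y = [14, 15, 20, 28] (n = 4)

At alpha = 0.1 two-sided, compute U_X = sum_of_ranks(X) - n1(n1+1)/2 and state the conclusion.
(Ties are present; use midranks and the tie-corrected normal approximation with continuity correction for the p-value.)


Step 1: Combine and sort all 8 observations; assign midranks.
sorted (value, group): (8,X), (11,X), (14,Y), (15,Y), (20,X), (20,Y), (28,X), (28,Y)
ranks: 8->1, 11->2, 14->3, 15->4, 20->5.5, 20->5.5, 28->7.5, 28->7.5
Step 2: Rank sum for X: R1 = 1 + 2 + 5.5 + 7.5 = 16.
Step 3: U_X = R1 - n1(n1+1)/2 = 16 - 4*5/2 = 16 - 10 = 6.
       U_Y = n1*n2 - U_X = 16 - 6 = 10.
Step 4: Ties are present, so use the tie-corrected normal approximation (with continuity correction) for the p-value.
Step 5: p-value = 0.661197; compare to alpha = 0.1. fail to reject H0.

U_X = 6, p = 0.661197, fail to reject H0 at alpha = 0.1.


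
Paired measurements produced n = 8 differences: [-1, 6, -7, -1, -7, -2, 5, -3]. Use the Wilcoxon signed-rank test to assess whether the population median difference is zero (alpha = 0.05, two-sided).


Step 1: Drop any zero differences (none here) and take |d_i|.
|d| = [1, 6, 7, 1, 7, 2, 5, 3]
Step 2: Midrank |d_i| (ties get averaged ranks).
ranks: |1|->1.5, |6|->6, |7|->7.5, |1|->1.5, |7|->7.5, |2|->3, |5|->5, |3|->4
Step 3: Attach original signs; sum ranks with positive sign and with negative sign.
W+ = 6 + 5 = 11
W- = 1.5 + 7.5 + 1.5 + 7.5 + 3 + 4 = 25
(Check: W+ + W- = 36 should equal n(n+1)/2 = 36.)
Step 4: Test statistic W = min(W+, W-) = 11.
Step 5: Ties in |d|, so use the tie-corrected normal approximation.
        E[W] = n(n+1)/4 = 8*9/4 = 18.
        Tie groups: |d|=1 (t=2), |d|=7 (t=2); sum(t^3 - t) = 12.
        Var[W] = n(n+1)(2n+1)/24 - sum(t^3-t)/48 = 1224/24 - 12/48 = 50.75.
        z = (W - E[W]) / sqrt(Var[W]) = (11 - 18) / 7.1239 = -0.9826.
        Two-sided p = 2*Phi(z) = 0.325801.
Step 6: alpha = 0.05. fail to reject H0.

W+ = 11, W- = 25, W = min = 11, p = 0.325801, fail to reject H0.


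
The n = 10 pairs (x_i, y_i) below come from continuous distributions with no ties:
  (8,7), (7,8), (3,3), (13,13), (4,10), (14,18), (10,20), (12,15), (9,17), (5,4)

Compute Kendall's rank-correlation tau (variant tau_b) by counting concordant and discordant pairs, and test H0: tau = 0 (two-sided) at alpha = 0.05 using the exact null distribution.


Step 1: Enumerate the 45 unordered pairs (i,j) with i<j and classify each by sign(x_j-x_i) * sign(y_j-y_i).
  (1,2):dx=-1,dy=+1->D; (1,3):dx=-5,dy=-4->C; (1,4):dx=+5,dy=+6->C; (1,5):dx=-4,dy=+3->D
  (1,6):dx=+6,dy=+11->C; (1,7):dx=+2,dy=+13->C; (1,8):dx=+4,dy=+8->C; (1,9):dx=+1,dy=+10->C
  (1,10):dx=-3,dy=-3->C; (2,3):dx=-4,dy=-5->C; (2,4):dx=+6,dy=+5->C; (2,5):dx=-3,dy=+2->D
  (2,6):dx=+7,dy=+10->C; (2,7):dx=+3,dy=+12->C; (2,8):dx=+5,dy=+7->C; (2,9):dx=+2,dy=+9->C
  (2,10):dx=-2,dy=-4->C; (3,4):dx=+10,dy=+10->C; (3,5):dx=+1,dy=+7->C; (3,6):dx=+11,dy=+15->C
  (3,7):dx=+7,dy=+17->C; (3,8):dx=+9,dy=+12->C; (3,9):dx=+6,dy=+14->C; (3,10):dx=+2,dy=+1->C
  (4,5):dx=-9,dy=-3->C; (4,6):dx=+1,dy=+5->C; (4,7):dx=-3,dy=+7->D; (4,8):dx=-1,dy=+2->D
  (4,9):dx=-4,dy=+4->D; (4,10):dx=-8,dy=-9->C; (5,6):dx=+10,dy=+8->C; (5,7):dx=+6,dy=+10->C
  (5,8):dx=+8,dy=+5->C; (5,9):dx=+5,dy=+7->C; (5,10):dx=+1,dy=-6->D; (6,7):dx=-4,dy=+2->D
  (6,8):dx=-2,dy=-3->C; (6,9):dx=-5,dy=-1->C; (6,10):dx=-9,dy=-14->C; (7,8):dx=+2,dy=-5->D
  (7,9):dx=-1,dy=-3->C; (7,10):dx=-5,dy=-16->C; (8,9):dx=-3,dy=+2->D; (8,10):dx=-7,dy=-11->C
  (9,10):dx=-4,dy=-13->C
Step 2: C = 35, D = 10, total pairs = 45.
Step 3: tau = (C - D)/(n(n-1)/2) = (35 - 10)/45 = 0.555556.
Step 4: Exact two-sided p-value (enumerate n! = 3628800 permutations of y under H0): p = 0.028609.
Step 5: alpha = 0.05. reject H0.

tau_b = 0.5556 (C=35, D=10), p = 0.028609, reject H0.


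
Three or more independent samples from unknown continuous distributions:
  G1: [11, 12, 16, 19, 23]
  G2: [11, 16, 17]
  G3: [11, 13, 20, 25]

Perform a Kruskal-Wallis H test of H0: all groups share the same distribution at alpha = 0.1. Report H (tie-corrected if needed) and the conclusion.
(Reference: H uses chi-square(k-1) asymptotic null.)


Step 1: Combine all N = 12 observations and assign midranks.
sorted (value, group, rank): (11,G1,2), (11,G2,2), (11,G3,2), (12,G1,4), (13,G3,5), (16,G1,6.5), (16,G2,6.5), (17,G2,8), (19,G1,9), (20,G3,10), (23,G1,11), (25,G3,12)
Step 2: Sum ranks within each group.
R_1 = 32.5 (n_1 = 5)
R_2 = 16.5 (n_2 = 3)
R_3 = 29 (n_3 = 4)
Step 3: H = 12/(N(N+1)) * sum(R_i^2/n_i) - 3(N+1)
     = 12/(12*13) * (32.5^2/5 + 16.5^2/3 + 29^2/4) - 3*13
     = 0.076923 * 512.25 - 39
     = 0.403846.
Step 4: Ties present; correction factor C = 1 - 30/(12^3 - 12) = 0.982517. Corrected H = 0.403846 / 0.982517 = 0.411032.
Step 5: Under H0, H ~ chi^2(2); p-value = 0.814227.
Step 6: alpha = 0.1. fail to reject H0.

H = 0.4110, df = 2, p = 0.814227, fail to reject H0.


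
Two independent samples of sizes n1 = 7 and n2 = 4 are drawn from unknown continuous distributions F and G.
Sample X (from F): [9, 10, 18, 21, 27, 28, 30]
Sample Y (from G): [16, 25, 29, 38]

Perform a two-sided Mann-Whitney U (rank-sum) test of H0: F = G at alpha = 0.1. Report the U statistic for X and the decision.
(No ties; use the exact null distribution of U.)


Step 1: Combine and sort all 11 observations; assign midranks.
sorted (value, group): (9,X), (10,X), (16,Y), (18,X), (21,X), (25,Y), (27,X), (28,X), (29,Y), (30,X), (38,Y)
ranks: 9->1, 10->2, 16->3, 18->4, 21->5, 25->6, 27->7, 28->8, 29->9, 30->10, 38->11
Step 2: Rank sum for X: R1 = 1 + 2 + 4 + 5 + 7 + 8 + 10 = 37.
Step 3: U_X = R1 - n1(n1+1)/2 = 37 - 7*8/2 = 37 - 28 = 9.
       U_Y = n1*n2 - U_X = 28 - 9 = 19.
Step 4: No ties, so the exact null distribution of U (based on enumerating the C(11,7) = 330 equally likely rank assignments) gives the two-sided p-value.
Step 5: p-value = 0.412121; compare to alpha = 0.1. fail to reject H0.

U_X = 9, p = 0.412121, fail to reject H0 at alpha = 0.1.


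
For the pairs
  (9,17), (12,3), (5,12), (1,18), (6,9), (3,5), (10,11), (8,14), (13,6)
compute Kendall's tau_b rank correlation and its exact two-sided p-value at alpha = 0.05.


Step 1: Enumerate the 36 unordered pairs (i,j) with i<j and classify each by sign(x_j-x_i) * sign(y_j-y_i).
  (1,2):dx=+3,dy=-14->D; (1,3):dx=-4,dy=-5->C; (1,4):dx=-8,dy=+1->D; (1,5):dx=-3,dy=-8->C
  (1,6):dx=-6,dy=-12->C; (1,7):dx=+1,dy=-6->D; (1,8):dx=-1,dy=-3->C; (1,9):dx=+4,dy=-11->D
  (2,3):dx=-7,dy=+9->D; (2,4):dx=-11,dy=+15->D; (2,5):dx=-6,dy=+6->D; (2,6):dx=-9,dy=+2->D
  (2,7):dx=-2,dy=+8->D; (2,8):dx=-4,dy=+11->D; (2,9):dx=+1,dy=+3->C; (3,4):dx=-4,dy=+6->D
  (3,5):dx=+1,dy=-3->D; (3,6):dx=-2,dy=-7->C; (3,7):dx=+5,dy=-1->D; (3,8):dx=+3,dy=+2->C
  (3,9):dx=+8,dy=-6->D; (4,5):dx=+5,dy=-9->D; (4,6):dx=+2,dy=-13->D; (4,7):dx=+9,dy=-7->D
  (4,8):dx=+7,dy=-4->D; (4,9):dx=+12,dy=-12->D; (5,6):dx=-3,dy=-4->C; (5,7):dx=+4,dy=+2->C
  (5,8):dx=+2,dy=+5->C; (5,9):dx=+7,dy=-3->D; (6,7):dx=+7,dy=+6->C; (6,8):dx=+5,dy=+9->C
  (6,9):dx=+10,dy=+1->C; (7,8):dx=-2,dy=+3->D; (7,9):dx=+3,dy=-5->D; (8,9):dx=+5,dy=-8->D
Step 2: C = 13, D = 23, total pairs = 36.
Step 3: tau = (C - D)/(n(n-1)/2) = (13 - 23)/36 = -0.277778.
Step 4: Exact two-sided p-value (enumerate n! = 362880 permutations of y under H0): p = 0.358488.
Step 5: alpha = 0.05. fail to reject H0.

tau_b = -0.2778 (C=13, D=23), p = 0.358488, fail to reject H0.


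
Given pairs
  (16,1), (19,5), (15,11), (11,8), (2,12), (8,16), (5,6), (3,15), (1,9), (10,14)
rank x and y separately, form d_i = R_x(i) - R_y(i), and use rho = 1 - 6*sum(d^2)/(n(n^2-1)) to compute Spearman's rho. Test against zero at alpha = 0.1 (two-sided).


Step 1: Rank x and y separately (midranks; no ties here).
rank(x): 16->9, 19->10, 15->8, 11->7, 2->2, 8->5, 5->4, 3->3, 1->1, 10->6
rank(y): 1->1, 5->2, 11->6, 8->4, 12->7, 16->10, 6->3, 15->9, 9->5, 14->8
Step 2: d_i = R_x(i) - R_y(i); compute d_i^2.
  (9-1)^2=64, (10-2)^2=64, (8-6)^2=4, (7-4)^2=9, (2-7)^2=25, (5-10)^2=25, (4-3)^2=1, (3-9)^2=36, (1-5)^2=16, (6-8)^2=4
sum(d^2) = 248.
Step 3: rho = 1 - 6*248 / (10*(10^2 - 1)) = 1 - 1488/990 = -0.503030.
Step 4: Under H0, t = rho * sqrt((n-2)/(1-rho^2)) = -1.6462 ~ t(8).
Step 5: Two-sided p-value from the t-distribution with 8 df = 0.138334.
Step 6: alpha = 0.1. fail to reject H0.

rho = -0.5030, p = 0.138334, fail to reject H0 at alpha = 0.1.


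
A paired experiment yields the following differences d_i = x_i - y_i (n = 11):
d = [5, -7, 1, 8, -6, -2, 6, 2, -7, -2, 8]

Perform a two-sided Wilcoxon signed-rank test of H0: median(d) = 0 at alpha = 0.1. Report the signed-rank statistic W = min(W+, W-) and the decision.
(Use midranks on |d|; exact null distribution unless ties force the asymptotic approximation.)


Step 1: Drop any zero differences (none here) and take |d_i|.
|d| = [5, 7, 1, 8, 6, 2, 6, 2, 7, 2, 8]
Step 2: Midrank |d_i| (ties get averaged ranks).
ranks: |5|->5, |7|->8.5, |1|->1, |8|->10.5, |6|->6.5, |2|->3, |6|->6.5, |2|->3, |7|->8.5, |2|->3, |8|->10.5
Step 3: Attach original signs; sum ranks with positive sign and with negative sign.
W+ = 5 + 1 + 10.5 + 6.5 + 3 + 10.5 = 36.5
W- = 8.5 + 6.5 + 3 + 8.5 + 3 = 29.5
(Check: W+ + W- = 66 should equal n(n+1)/2 = 66.)
Step 4: Test statistic W = min(W+, W-) = 29.5.
Step 5: Ties in |d|, so use the tie-corrected normal approximation.
        E[W] = n(n+1)/4 = 11*12/4 = 33.
        Tie groups: |d|=2 (t=3), |d|=6 (t=2), |d|=7 (t=2), |d|=8 (t=2); sum(t^3 - t) = 42.
        Var[W] = n(n+1)(2n+1)/24 - sum(t^3-t)/48 = 3036/24 - 42/48 = 125.625.
        z = (W - E[W]) / sqrt(Var[W]) = (29.5 - 33) / 11.2083 = -0.3123.
        Two-sided p = 2*Phi(z) = 0.754835.
Step 6: alpha = 0.1. fail to reject H0.

W+ = 36.5, W- = 29.5, W = min = 29.5, p = 0.754835, fail to reject H0.


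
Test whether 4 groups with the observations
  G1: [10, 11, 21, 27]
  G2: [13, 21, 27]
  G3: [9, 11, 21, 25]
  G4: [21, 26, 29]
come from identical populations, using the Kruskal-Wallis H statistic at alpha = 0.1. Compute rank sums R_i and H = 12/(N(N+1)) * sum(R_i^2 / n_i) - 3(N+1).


Step 1: Combine all N = 14 observations and assign midranks.
sorted (value, group, rank): (9,G3,1), (10,G1,2), (11,G1,3.5), (11,G3,3.5), (13,G2,5), (21,G1,7.5), (21,G2,7.5), (21,G3,7.5), (21,G4,7.5), (25,G3,10), (26,G4,11), (27,G1,12.5), (27,G2,12.5), (29,G4,14)
Step 2: Sum ranks within each group.
R_1 = 25.5 (n_1 = 4)
R_2 = 25 (n_2 = 3)
R_3 = 22 (n_3 = 4)
R_4 = 32.5 (n_4 = 3)
Step 3: H = 12/(N(N+1)) * sum(R_i^2/n_i) - 3(N+1)
     = 12/(14*15) * (25.5^2/4 + 25^2/3 + 22^2/4 + 32.5^2/3) - 3*15
     = 0.057143 * 843.979 - 45
     = 3.227381.
Step 4: Ties present; correction factor C = 1 - 72/(14^3 - 14) = 0.973626. Corrected H = 3.227381 / 0.973626 = 3.314804.
Step 5: Under H0, H ~ chi^2(3); p-value = 0.345587.
Step 6: alpha = 0.1. fail to reject H0.

H = 3.3148, df = 3, p = 0.345587, fail to reject H0.


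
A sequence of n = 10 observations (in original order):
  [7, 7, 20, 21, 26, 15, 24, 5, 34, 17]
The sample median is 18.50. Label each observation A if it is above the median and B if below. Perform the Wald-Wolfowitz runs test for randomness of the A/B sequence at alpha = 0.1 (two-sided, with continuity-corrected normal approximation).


Step 1: Compute median = 18.50; label A = above, B = below.
Labels in order: BBAAABABAB  (n_A = 5, n_B = 5)
Step 2: Count runs R = 7.
Step 3: Under H0 (random ordering), E[R] = 2*n_A*n_B/(n_A+n_B) + 1 = 2*5*5/10 + 1 = 6.0000.
        Var[R] = 2*n_A*n_B*(2*n_A*n_B - n_A - n_B) / ((n_A+n_B)^2 * (n_A+n_B-1)) = 2000/900 = 2.2222.
        SD[R] = 1.4907.
Step 4: Continuity-corrected z = (R - 0.5 - E[R]) / SD[R] = (7 - 0.5 - 6.0000) / 1.4907 = 0.3354.
Step 5: Two-sided p-value via normal approximation = 2*(1 - Phi(|z|)) = 0.737316.
Step 6: alpha = 0.1. fail to reject H0.

R = 7, z = 0.3354, p = 0.737316, fail to reject H0.


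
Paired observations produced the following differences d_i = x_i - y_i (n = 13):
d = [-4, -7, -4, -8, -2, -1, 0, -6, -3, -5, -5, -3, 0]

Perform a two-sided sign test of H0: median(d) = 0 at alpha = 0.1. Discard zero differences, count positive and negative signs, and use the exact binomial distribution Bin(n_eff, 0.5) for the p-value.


Step 1: Discard zero differences. Original n = 13; n_eff = number of nonzero differences = 11.
Nonzero differences (with sign): -4, -7, -4, -8, -2, -1, -6, -3, -5, -5, -3
Step 2: Count signs: positive = 0, negative = 11.
Step 3: Under H0: P(positive) = 0.5, so the number of positives S ~ Bin(11, 0.5).
Step 4: Two-sided exact p-value = sum of Bin(11,0.5) probabilities at or below the observed probability = 0.000977.
Step 5: alpha = 0.1. reject H0.

n_eff = 11, pos = 0, neg = 11, p = 0.000977, reject H0.


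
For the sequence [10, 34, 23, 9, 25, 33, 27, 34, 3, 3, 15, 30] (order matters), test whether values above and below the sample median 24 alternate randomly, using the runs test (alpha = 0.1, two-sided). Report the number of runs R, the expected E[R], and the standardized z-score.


Step 1: Compute median = 24; label A = above, B = below.
Labels in order: BABBAAAABBBA  (n_A = 6, n_B = 6)
Step 2: Count runs R = 6.
Step 3: Under H0 (random ordering), E[R] = 2*n_A*n_B/(n_A+n_B) + 1 = 2*6*6/12 + 1 = 7.0000.
        Var[R] = 2*n_A*n_B*(2*n_A*n_B - n_A - n_B) / ((n_A+n_B)^2 * (n_A+n_B-1)) = 4320/1584 = 2.7273.
        SD[R] = 1.6514.
Step 4: Continuity-corrected z = (R + 0.5 - E[R]) / SD[R] = (6 + 0.5 - 7.0000) / 1.6514 = -0.3028.
Step 5: Two-sided p-value via normal approximation = 2*(1 - Phi(|z|)) = 0.762069.
Step 6: alpha = 0.1. fail to reject H0.

R = 6, z = -0.3028, p = 0.762069, fail to reject H0.


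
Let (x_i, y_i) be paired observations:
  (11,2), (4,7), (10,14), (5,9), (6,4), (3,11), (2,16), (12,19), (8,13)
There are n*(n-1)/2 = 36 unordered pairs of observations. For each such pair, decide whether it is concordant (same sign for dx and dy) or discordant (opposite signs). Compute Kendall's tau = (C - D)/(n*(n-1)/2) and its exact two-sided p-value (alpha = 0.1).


Step 1: Enumerate the 36 unordered pairs (i,j) with i<j and classify each by sign(x_j-x_i) * sign(y_j-y_i).
  (1,2):dx=-7,dy=+5->D; (1,3):dx=-1,dy=+12->D; (1,4):dx=-6,dy=+7->D; (1,5):dx=-5,dy=+2->D
  (1,6):dx=-8,dy=+9->D; (1,7):dx=-9,dy=+14->D; (1,8):dx=+1,dy=+17->C; (1,9):dx=-3,dy=+11->D
  (2,3):dx=+6,dy=+7->C; (2,4):dx=+1,dy=+2->C; (2,5):dx=+2,dy=-3->D; (2,6):dx=-1,dy=+4->D
  (2,7):dx=-2,dy=+9->D; (2,8):dx=+8,dy=+12->C; (2,9):dx=+4,dy=+6->C; (3,4):dx=-5,dy=-5->C
  (3,5):dx=-4,dy=-10->C; (3,6):dx=-7,dy=-3->C; (3,7):dx=-8,dy=+2->D; (3,8):dx=+2,dy=+5->C
  (3,9):dx=-2,dy=-1->C; (4,5):dx=+1,dy=-5->D; (4,6):dx=-2,dy=+2->D; (4,7):dx=-3,dy=+7->D
  (4,8):dx=+7,dy=+10->C; (4,9):dx=+3,dy=+4->C; (5,6):dx=-3,dy=+7->D; (5,7):dx=-4,dy=+12->D
  (5,8):dx=+6,dy=+15->C; (5,9):dx=+2,dy=+9->C; (6,7):dx=-1,dy=+5->D; (6,8):dx=+9,dy=+8->C
  (6,9):dx=+5,dy=+2->C; (7,8):dx=+10,dy=+3->C; (7,9):dx=+6,dy=-3->D; (8,9):dx=-4,dy=-6->C
Step 2: C = 18, D = 18, total pairs = 36.
Step 3: tau = (C - D)/(n(n-1)/2) = (18 - 18)/36 = 0.000000.
Step 4: Exact two-sided p-value (enumerate n! = 362880 permutations of y under H0): p = 1.000000.
Step 5: alpha = 0.1. fail to reject H0.

tau_b = 0.0000 (C=18, D=18), p = 1.000000, fail to reject H0.


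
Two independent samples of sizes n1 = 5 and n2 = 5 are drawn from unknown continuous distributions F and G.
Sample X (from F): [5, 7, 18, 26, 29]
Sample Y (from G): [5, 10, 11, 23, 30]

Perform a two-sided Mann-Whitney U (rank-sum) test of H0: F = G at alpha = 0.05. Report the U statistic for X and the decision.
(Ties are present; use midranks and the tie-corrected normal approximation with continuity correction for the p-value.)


Step 1: Combine and sort all 10 observations; assign midranks.
sorted (value, group): (5,X), (5,Y), (7,X), (10,Y), (11,Y), (18,X), (23,Y), (26,X), (29,X), (30,Y)
ranks: 5->1.5, 5->1.5, 7->3, 10->4, 11->5, 18->6, 23->7, 26->8, 29->9, 30->10
Step 2: Rank sum for X: R1 = 1.5 + 3 + 6 + 8 + 9 = 27.5.
Step 3: U_X = R1 - n1(n1+1)/2 = 27.5 - 5*6/2 = 27.5 - 15 = 12.5.
       U_Y = n1*n2 - U_X = 25 - 12.5 = 12.5.
Step 4: Ties are present, so use the tie-corrected normal approximation (with continuity correction) for the p-value.
Step 5: p-value = 1.000000; compare to alpha = 0.05. fail to reject H0.

U_X = 12.5, p = 1.000000, fail to reject H0 at alpha = 0.05.


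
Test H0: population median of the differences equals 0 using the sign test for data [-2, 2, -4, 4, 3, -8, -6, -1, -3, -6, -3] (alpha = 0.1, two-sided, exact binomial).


Step 1: Discard zero differences. Original n = 11; n_eff = number of nonzero differences = 11.
Nonzero differences (with sign): -2, +2, -4, +4, +3, -8, -6, -1, -3, -6, -3
Step 2: Count signs: positive = 3, negative = 8.
Step 3: Under H0: P(positive) = 0.5, so the number of positives S ~ Bin(11, 0.5).
Step 4: Two-sided exact p-value = sum of Bin(11,0.5) probabilities at or below the observed probability = 0.226562.
Step 5: alpha = 0.1. fail to reject H0.

n_eff = 11, pos = 3, neg = 8, p = 0.226562, fail to reject H0.


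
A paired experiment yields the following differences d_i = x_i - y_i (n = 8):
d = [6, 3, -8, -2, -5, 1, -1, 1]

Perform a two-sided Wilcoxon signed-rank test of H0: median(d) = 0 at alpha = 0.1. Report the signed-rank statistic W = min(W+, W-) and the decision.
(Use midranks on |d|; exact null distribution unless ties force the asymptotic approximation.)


Step 1: Drop any zero differences (none here) and take |d_i|.
|d| = [6, 3, 8, 2, 5, 1, 1, 1]
Step 2: Midrank |d_i| (ties get averaged ranks).
ranks: |6|->7, |3|->5, |8|->8, |2|->4, |5|->6, |1|->2, |1|->2, |1|->2
Step 3: Attach original signs; sum ranks with positive sign and with negative sign.
W+ = 7 + 5 + 2 + 2 = 16
W- = 8 + 4 + 6 + 2 = 20
(Check: W+ + W- = 36 should equal n(n+1)/2 = 36.)
Step 4: Test statistic W = min(W+, W-) = 16.
Step 5: Ties in |d|, so use the tie-corrected normal approximation.
        E[W] = n(n+1)/4 = 8*9/4 = 18.
        Tie groups: |d|=1 (t=3); sum(t^3 - t) = 24.
        Var[W] = n(n+1)(2n+1)/24 - sum(t^3-t)/48 = 1224/24 - 24/48 = 50.5.
        z = (W - E[W]) / sqrt(Var[W]) = (16 - 18) / 7.1063 = -0.2814.
        Two-sided p = 2*Phi(z) = 0.778374.
Step 6: alpha = 0.1. fail to reject H0.

W+ = 16, W- = 20, W = min = 16, p = 0.778374, fail to reject H0.
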